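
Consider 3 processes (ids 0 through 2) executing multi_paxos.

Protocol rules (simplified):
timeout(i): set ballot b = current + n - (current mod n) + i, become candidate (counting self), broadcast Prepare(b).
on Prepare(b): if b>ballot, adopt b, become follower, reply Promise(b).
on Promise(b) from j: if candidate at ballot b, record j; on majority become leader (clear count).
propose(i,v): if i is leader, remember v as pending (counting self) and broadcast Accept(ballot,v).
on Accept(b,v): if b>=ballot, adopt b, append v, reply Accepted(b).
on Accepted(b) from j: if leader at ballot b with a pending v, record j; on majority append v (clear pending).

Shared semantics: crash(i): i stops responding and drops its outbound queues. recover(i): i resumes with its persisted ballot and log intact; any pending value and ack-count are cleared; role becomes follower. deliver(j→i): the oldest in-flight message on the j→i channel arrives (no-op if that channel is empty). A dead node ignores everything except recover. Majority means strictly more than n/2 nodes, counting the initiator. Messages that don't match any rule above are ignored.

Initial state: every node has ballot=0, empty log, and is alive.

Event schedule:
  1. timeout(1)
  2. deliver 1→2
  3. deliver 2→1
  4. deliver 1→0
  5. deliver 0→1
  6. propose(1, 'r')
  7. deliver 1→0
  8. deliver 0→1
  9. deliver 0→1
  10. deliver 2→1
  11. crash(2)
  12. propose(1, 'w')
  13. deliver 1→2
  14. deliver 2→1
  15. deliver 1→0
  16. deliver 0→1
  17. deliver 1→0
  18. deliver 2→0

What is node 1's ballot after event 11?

after 1 — timeout(1): n1:cand/b4/[-]
after 2 — deliver 1→2: n2:foll/b4/[-]
after 3 — deliver 2→1: n1:lead/b4/[-]
after 4 — deliver 1→0: n0:foll/b4/[-]
after 5 — deliver 0→1: ·
after 6 — propose(1,'r'): ·
after 7 — deliver 1→0: n0:foll/b4/[r]
after 8 — deliver 0→1: n1:lead/b4/[r]
after 9 — deliver 0→1: ·
after 10 — deliver 2→1: ·
after 11 — crash(2): n2:✗foll/b4/[-]

4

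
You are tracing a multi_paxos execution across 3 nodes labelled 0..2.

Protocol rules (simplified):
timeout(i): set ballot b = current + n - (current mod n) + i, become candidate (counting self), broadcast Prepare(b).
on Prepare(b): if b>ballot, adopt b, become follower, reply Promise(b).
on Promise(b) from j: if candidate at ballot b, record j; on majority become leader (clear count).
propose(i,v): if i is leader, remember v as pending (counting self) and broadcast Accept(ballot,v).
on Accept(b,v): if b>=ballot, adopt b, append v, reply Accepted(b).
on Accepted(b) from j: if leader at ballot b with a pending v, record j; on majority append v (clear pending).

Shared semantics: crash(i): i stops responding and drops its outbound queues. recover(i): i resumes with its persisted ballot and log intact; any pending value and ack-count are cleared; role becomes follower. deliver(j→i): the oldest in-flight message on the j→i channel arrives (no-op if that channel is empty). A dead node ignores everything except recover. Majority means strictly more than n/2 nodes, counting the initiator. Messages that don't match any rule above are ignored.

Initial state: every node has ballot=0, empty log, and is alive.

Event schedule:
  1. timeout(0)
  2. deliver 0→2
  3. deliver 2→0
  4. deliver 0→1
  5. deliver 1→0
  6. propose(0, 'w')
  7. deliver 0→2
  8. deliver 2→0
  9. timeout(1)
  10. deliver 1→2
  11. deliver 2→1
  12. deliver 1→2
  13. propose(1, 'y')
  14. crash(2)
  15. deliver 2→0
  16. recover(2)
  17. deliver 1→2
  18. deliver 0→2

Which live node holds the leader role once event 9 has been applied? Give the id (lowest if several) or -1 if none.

[1] timeout(0) → N0(cand b3 [-])
[2] deliver 0→2 → N2(foll b3 [-])
[3] deliver 2→0 → N0(lead b3 [-])
[4] deliver 0→1 → N1(foll b3 [-])
[5] deliver 1→0 → ∅
[6] propose(0,'w') → ∅
[7] deliver 0→2 → N2(foll b3 [w])
[8] deliver 2→0 → N0(lead b3 [w])
[9] timeout(1) → N1(cand b7 [-])

0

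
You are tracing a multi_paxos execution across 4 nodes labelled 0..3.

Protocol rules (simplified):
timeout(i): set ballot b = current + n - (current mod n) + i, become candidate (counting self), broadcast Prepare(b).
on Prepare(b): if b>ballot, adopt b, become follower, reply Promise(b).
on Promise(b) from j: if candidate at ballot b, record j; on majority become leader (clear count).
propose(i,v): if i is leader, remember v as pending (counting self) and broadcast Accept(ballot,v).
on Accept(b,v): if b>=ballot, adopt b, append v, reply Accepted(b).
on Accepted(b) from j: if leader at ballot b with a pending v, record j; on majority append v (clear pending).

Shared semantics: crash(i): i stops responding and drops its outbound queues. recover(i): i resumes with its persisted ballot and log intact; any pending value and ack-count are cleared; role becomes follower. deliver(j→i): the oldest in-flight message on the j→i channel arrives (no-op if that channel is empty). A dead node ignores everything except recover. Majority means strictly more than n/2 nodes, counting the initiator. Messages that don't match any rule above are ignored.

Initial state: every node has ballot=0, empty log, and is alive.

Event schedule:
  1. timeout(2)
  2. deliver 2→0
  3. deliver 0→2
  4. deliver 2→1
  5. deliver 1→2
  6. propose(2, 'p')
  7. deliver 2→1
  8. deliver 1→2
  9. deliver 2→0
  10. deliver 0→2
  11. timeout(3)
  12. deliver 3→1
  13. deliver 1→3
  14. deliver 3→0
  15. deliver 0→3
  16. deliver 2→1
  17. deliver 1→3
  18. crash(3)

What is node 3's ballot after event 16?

7

e1 timeout(2): 2[cand,b=6,-]
e2 deliver 2→0: 0[foll,b=6,-]
e3 deliver 0→2: ·
e4 deliver 2→1: 1[foll,b=6,-]
e5 deliver 1→2: 2[lead,b=6,-]
e6 propose(2,'p'): ·
e7 deliver 2→1: 1[foll,b=6,p]
e8 deliver 1→2: ·
e9 deliver 2→0: 0[foll,b=6,p]
e10 deliver 0→2: 2[lead,b=6,p]
e11 timeout(3): 3[cand,b=7,-]
e12 deliver 3→1: 1[foll,b=7,p]
e13 deliver 1→3: ·
e14 deliver 3→0: 0[foll,b=7,p]
e15 deliver 0→3: 3[lead,b=7,-]
e16 deliver 2→1: ·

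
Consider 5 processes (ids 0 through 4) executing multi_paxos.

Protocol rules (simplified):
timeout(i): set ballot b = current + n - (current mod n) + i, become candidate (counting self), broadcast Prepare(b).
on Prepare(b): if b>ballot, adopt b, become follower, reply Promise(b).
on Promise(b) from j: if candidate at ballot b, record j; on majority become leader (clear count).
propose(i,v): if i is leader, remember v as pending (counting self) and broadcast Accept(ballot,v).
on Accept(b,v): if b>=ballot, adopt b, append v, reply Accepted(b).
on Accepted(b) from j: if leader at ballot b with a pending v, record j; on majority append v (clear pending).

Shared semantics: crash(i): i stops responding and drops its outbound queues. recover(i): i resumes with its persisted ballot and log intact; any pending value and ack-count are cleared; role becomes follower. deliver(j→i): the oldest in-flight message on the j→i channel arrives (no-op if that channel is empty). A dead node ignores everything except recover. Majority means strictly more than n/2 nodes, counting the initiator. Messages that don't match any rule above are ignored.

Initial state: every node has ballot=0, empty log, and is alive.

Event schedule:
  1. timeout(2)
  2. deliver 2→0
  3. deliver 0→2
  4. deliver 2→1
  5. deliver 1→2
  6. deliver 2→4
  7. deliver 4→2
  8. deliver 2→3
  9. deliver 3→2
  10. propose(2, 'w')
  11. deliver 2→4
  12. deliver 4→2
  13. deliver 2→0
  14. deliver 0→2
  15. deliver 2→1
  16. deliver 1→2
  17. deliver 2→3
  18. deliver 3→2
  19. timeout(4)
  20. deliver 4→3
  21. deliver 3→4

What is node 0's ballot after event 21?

7

after 1 — timeout(2): n2:cand/b7/[-]
after 2 — deliver 2→0: n0:foll/b7/[-]
after 3 — deliver 0→2: ·
after 4 — deliver 2→1: n1:foll/b7/[-]
after 5 — deliver 1→2: n2:lead/b7/[-]
after 6 — deliver 2→4: n4:foll/b7/[-]
after 7 — deliver 4→2: ·
after 8 — deliver 2→3: n3:foll/b7/[-]
after 9 — deliver 3→2: ·
after 10 — propose(2,'w'): ·
after 11 — deliver 2→4: n4:foll/b7/[w]
after 12 — deliver 4→2: ·
after 13 — deliver 2→0: n0:foll/b7/[w]
after 14 — deliver 0→2: n2:lead/b7/[w]
after 15 — deliver 2→1: n1:foll/b7/[w]
after 16 — deliver 1→2: ·
after 17 — deliver 2→3: n3:foll/b7/[w]
after 18 — deliver 3→2: ·
after 19 — timeout(4): n4:cand/b14/[w]
after 20 — deliver 4→3: n3:foll/b14/[w]
after 21 — deliver 3→4: ·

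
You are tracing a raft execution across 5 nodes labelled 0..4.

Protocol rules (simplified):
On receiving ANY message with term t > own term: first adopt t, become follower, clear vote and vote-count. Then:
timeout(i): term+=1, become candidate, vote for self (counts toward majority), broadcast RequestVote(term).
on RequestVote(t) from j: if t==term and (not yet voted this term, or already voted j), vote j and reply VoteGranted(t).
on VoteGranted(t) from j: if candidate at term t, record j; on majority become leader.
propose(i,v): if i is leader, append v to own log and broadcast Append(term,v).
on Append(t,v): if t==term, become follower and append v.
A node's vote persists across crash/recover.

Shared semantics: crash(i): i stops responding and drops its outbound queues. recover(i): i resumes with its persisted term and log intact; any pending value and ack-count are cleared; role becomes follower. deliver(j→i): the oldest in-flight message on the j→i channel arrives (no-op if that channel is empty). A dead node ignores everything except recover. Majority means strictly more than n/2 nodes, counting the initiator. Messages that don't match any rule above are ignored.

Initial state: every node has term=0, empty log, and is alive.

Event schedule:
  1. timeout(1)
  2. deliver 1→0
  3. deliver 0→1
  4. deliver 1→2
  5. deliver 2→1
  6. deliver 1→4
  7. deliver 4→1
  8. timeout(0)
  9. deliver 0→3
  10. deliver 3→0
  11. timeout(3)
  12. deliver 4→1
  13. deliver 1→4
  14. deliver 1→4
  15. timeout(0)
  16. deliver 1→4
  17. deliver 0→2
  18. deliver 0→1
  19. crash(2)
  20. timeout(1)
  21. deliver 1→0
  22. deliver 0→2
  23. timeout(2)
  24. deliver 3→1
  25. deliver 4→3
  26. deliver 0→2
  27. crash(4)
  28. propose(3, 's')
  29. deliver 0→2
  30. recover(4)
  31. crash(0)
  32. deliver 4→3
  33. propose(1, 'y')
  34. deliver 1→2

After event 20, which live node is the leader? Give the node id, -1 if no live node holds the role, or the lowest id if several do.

-1

1. timeout(1):  <1:cand t1 ->
2. deliver 1→0:  <0:foll t1 ->
3. deliver 0→1:  nop
4. deliver 1→2:  <2:foll t1 ->
5. deliver 2→1:  <1:lead t1 ->
6. deliver 1→4:  <4:foll t1 ->
7. deliver 4→1:  nop
8. timeout(0):  <0:cand t2 ->
9. deliver 0→3:  <3:foll t2 ->
10. deliver 3→0:  nop
11. timeout(3):  <3:cand t3 ->
12. deliver 4→1:  nop
13. deliver 1→4:  nop
14. deliver 1→4:  nop
15. timeout(0):  <0:cand t3 ->
16. deliver 1→4:  nop
17. deliver 0→2:  <2:foll t2 ->
18. deliver 0→1:  <1:foll t2 ->
19. crash(2):  <2:✗foll t2 ->
20. timeout(1):  <1:cand t3 ->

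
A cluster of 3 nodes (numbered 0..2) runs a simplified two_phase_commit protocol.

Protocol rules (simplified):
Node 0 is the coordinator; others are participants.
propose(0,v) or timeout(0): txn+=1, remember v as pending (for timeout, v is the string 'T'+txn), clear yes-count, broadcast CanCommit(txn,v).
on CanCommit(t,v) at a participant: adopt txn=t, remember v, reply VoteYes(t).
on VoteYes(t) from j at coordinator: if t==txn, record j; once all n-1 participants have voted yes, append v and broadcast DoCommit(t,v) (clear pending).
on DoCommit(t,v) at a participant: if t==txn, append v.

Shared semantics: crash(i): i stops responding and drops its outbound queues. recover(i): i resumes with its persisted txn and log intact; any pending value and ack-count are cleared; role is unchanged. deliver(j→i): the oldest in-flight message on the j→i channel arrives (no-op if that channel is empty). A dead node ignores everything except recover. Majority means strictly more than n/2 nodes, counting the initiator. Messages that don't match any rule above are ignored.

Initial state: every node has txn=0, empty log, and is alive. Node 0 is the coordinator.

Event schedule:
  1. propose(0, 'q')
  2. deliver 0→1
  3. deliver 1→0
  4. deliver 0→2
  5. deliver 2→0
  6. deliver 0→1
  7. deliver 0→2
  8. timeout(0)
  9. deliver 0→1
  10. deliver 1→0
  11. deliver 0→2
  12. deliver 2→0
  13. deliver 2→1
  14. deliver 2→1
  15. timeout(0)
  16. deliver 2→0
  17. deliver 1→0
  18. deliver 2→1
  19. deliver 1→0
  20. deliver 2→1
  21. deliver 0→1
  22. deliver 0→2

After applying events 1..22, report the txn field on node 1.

[1] propose(0,'q') → N0(coor t1 [-])
[2] deliver 0→1 → N1(part t1 [-])
[3] deliver 1→0 → ∅
[4] deliver 0→2 → N2(part t1 [-])
[5] deliver 2→0 → N0(coor t1 [q])
[6] deliver 0→1 → N1(part t1 [q])
[7] deliver 0→2 → N2(part t1 [q])
[8] timeout(0) → N0(coor t2 [q])
[9] deliver 0→1 → N1(part t2 [q])
[10] deliver 1→0 → ∅
[11] deliver 0→2 → N2(part t2 [q])
[12] deliver 2→0 → N0(coor t2 [q,T2])
[13] deliver 2→1 → ∅
[14] deliver 2→1 → ∅
[15] timeout(0) → N0(coor t3 [q,T2])
[16] deliver 2→0 → ∅
[17] deliver 1→0 → ∅
[18] deliver 2→1 → ∅
[19] deliver 1→0 → ∅
[20] deliver 2→1 → ∅
[21] deliver 0→1 → N1(part t2 [q,T2])
[22] deliver 0→2 → N2(part t2 [q,T2])

2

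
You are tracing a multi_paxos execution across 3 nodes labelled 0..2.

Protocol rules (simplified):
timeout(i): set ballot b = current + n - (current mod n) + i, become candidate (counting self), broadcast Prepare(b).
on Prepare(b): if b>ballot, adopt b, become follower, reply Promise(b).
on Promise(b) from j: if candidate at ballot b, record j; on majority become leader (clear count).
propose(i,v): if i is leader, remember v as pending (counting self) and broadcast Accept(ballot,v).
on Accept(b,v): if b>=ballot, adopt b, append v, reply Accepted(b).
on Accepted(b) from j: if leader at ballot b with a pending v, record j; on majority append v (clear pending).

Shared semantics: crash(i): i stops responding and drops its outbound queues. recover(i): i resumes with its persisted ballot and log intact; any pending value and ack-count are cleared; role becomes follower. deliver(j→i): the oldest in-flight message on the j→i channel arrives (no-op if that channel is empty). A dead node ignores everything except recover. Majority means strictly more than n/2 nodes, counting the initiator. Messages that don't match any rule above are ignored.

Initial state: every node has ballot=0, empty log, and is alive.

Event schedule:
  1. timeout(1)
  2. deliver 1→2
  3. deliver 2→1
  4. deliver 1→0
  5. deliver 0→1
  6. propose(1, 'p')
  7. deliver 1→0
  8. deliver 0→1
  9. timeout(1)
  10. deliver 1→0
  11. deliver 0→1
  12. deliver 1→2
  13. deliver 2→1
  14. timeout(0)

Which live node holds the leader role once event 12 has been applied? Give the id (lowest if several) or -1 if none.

step 1 timeout(1): 1={cand,b=4,log=-}
step 2 deliver 1→2: 2={foll,b=4,log=-}
step 3 deliver 2→1: 1={lead,b=4,log=-}
step 4 deliver 1→0: 0={foll,b=4,log=-}
step 5 deliver 0→1: —
step 6 propose(1,'p'): —
step 7 deliver 1→0: 0={foll,b=4,log=p}
step 8 deliver 0→1: 1={lead,b=4,log=p}
step 9 timeout(1): 1={cand,b=7,log=p}
step 10 deliver 1→0: 0={foll,b=7,log=p}
step 11 deliver 0→1: 1={lead,b=7,log=p}
step 12 deliver 1→2: 2={foll,b=4,log=p}

1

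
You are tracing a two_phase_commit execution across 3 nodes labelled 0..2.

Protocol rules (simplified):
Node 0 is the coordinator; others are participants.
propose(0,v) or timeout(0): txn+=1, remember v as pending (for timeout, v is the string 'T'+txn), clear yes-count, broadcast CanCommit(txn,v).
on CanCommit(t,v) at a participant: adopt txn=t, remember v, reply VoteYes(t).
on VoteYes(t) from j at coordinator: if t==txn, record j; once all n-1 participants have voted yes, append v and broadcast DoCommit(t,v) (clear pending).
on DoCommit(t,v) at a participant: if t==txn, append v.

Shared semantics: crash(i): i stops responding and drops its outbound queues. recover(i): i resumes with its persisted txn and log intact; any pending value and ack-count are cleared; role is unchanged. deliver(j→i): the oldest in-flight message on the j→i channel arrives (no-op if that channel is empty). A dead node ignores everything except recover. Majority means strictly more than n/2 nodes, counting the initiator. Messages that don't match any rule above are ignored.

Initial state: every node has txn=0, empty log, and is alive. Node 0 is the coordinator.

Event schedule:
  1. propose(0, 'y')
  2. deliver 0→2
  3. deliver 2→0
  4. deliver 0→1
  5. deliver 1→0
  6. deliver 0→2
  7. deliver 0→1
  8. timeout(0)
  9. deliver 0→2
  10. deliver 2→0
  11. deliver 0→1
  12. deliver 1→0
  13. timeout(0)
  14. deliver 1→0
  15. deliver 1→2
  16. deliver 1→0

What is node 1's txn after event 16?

2

1. propose(0,'y'):  <0:coor t1 ->
2. deliver 0→2:  <2:part t1 ->
3. deliver 2→0:  nop
4. deliver 0→1:  <1:part t1 ->
5. deliver 1→0:  <0:coor t1 y>
6. deliver 0→2:  <2:part t1 y>
7. deliver 0→1:  <1:part t1 y>
8. timeout(0):  <0:coor t2 y>
9. deliver 0→2:  <2:part t2 y>
10. deliver 2→0:  nop
11. deliver 0→1:  <1:part t2 y>
12. deliver 1→0:  <0:coor t2 y,T2>
13. timeout(0):  <0:coor t3 y,T2>
14. deliver 1→0:  nop
15. deliver 1→2:  nop
16. deliver 1→0:  nop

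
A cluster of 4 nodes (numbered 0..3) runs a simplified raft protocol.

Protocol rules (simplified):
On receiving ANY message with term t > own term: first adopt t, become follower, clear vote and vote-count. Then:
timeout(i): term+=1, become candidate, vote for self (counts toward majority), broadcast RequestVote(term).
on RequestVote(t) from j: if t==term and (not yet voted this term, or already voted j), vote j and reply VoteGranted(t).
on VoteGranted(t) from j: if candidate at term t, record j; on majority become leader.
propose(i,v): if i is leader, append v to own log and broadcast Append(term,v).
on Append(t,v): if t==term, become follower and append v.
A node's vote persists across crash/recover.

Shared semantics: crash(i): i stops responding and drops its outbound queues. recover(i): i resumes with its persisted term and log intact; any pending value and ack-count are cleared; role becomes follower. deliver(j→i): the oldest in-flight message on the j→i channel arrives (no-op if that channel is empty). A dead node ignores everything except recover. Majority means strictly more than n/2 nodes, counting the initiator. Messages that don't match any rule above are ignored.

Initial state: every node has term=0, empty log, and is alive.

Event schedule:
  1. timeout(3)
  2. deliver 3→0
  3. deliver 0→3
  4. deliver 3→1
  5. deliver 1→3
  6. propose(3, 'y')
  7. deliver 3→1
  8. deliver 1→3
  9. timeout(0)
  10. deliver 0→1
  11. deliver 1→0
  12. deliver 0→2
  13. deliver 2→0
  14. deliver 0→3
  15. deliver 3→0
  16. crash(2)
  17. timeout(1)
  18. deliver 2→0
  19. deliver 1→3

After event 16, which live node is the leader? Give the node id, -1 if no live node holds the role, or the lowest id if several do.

[1] timeout(3) → N3(cand t1 [-])
[2] deliver 3→0 → N0(foll t1 [-])
[3] deliver 0→3 → ∅
[4] deliver 3→1 → N1(foll t1 [-])
[5] deliver 1→3 → N3(lead t1 [-])
[6] propose(3,'y') → N3(lead t1 [y])
[7] deliver 3→1 → N1(foll t1 [y])
[8] deliver 1→3 → ∅
[9] timeout(0) → N0(cand t2 [-])
[10] deliver 0→1 → N1(foll t2 [y])
[11] deliver 1→0 → ∅
[12] deliver 0→2 → N2(foll t2 [-])
[13] deliver 2→0 → N0(lead t2 [-])
[14] deliver 0→3 → N3(foll t2 [y])
[15] deliver 3→0 → ∅
[16] crash(2) → N2(✗foll t2 [-])

0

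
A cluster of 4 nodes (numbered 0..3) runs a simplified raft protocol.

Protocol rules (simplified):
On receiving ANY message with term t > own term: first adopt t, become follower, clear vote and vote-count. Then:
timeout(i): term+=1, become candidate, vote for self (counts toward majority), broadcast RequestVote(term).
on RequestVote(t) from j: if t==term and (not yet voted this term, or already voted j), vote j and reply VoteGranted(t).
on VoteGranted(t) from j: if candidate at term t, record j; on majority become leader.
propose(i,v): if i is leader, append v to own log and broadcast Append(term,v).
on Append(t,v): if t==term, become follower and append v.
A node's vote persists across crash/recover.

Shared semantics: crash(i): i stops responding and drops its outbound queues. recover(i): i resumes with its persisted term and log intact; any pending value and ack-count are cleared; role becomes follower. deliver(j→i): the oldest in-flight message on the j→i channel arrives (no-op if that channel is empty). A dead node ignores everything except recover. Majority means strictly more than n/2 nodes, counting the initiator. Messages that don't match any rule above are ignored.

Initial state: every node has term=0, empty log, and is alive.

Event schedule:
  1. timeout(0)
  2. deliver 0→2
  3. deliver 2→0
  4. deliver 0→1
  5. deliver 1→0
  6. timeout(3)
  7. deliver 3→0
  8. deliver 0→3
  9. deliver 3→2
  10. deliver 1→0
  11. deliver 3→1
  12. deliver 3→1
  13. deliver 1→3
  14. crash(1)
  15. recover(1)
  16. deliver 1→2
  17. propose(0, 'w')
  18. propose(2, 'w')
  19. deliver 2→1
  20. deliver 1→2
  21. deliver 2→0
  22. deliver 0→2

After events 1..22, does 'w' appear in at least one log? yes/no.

after 1 — timeout(0): n0:cand/t1/[-]
after 2 — deliver 0→2: n2:foll/t1/[-]
after 3 — deliver 2→0: ·
after 4 — deliver 0→1: n1:foll/t1/[-]
after 5 — deliver 1→0: n0:lead/t1/[-]
after 6 — timeout(3): n3:cand/t1/[-]
after 7 — deliver 3→0: ·
after 8 — deliver 0→3: ·
after 9 — deliver 3→2: ·
after 10 — deliver 1→0: ·
after 11 — deliver 3→1: ·
after 12 — deliver 3→1: ·
after 13 — deliver 1→3: ·
after 14 — crash(1): n1:✗foll/t1/[-]
after 15 — recover(1): n1:foll/t1/[-]
after 16 — deliver 1→2: ·
after 17 — propose(0,'w'): n0:lead/t1/[w]
after 18 — propose(2,'w'): ·
after 19 — deliver 2→1: ·
after 20 — deliver 1→2: ·
after 21 — deliver 2→0: ·
after 22 — deliver 0→2: n2:foll/t1/[w]

yes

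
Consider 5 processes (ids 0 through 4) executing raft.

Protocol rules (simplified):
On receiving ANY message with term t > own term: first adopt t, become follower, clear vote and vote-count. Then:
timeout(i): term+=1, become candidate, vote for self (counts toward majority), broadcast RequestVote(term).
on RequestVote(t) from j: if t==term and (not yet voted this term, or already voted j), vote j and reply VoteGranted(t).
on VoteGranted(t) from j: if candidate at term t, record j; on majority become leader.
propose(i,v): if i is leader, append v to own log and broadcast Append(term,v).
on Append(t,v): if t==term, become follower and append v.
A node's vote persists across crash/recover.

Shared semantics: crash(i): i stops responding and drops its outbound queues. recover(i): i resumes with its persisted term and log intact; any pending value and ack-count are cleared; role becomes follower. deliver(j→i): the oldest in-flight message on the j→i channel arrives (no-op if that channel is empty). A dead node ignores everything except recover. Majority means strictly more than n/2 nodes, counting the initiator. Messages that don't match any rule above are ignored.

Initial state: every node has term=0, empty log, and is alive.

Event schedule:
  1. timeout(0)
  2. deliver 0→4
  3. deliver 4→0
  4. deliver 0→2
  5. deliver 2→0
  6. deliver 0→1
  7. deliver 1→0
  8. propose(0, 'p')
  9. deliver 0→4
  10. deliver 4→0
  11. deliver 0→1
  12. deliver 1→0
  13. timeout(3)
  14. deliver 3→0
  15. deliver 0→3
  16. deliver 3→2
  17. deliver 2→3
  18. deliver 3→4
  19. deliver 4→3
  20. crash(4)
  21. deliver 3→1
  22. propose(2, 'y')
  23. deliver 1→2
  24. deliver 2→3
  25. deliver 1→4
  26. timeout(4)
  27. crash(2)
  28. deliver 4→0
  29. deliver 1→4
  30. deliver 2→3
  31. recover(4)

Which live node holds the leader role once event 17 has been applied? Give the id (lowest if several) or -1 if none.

0

after 1 — timeout(0): n0:cand/t1/[-]
after 2 — deliver 0→4: n4:foll/t1/[-]
after 3 — deliver 4→0: ·
after 4 — deliver 0→2: n2:foll/t1/[-]
after 5 — deliver 2→0: n0:lead/t1/[-]
after 6 — deliver 0→1: n1:foll/t1/[-]
after 7 — deliver 1→0: ·
after 8 — propose(0,'p'): n0:lead/t1/[p]
after 9 — deliver 0→4: n4:foll/t1/[p]
after 10 — deliver 4→0: ·
after 11 — deliver 0→1: n1:foll/t1/[p]
after 12 — deliver 1→0: ·
after 13 — timeout(3): n3:cand/t1/[-]
after 14 — deliver 3→0: ·
after 15 — deliver 0→3: ·
after 16 — deliver 3→2: ·
after 17 — deliver 2→3: ·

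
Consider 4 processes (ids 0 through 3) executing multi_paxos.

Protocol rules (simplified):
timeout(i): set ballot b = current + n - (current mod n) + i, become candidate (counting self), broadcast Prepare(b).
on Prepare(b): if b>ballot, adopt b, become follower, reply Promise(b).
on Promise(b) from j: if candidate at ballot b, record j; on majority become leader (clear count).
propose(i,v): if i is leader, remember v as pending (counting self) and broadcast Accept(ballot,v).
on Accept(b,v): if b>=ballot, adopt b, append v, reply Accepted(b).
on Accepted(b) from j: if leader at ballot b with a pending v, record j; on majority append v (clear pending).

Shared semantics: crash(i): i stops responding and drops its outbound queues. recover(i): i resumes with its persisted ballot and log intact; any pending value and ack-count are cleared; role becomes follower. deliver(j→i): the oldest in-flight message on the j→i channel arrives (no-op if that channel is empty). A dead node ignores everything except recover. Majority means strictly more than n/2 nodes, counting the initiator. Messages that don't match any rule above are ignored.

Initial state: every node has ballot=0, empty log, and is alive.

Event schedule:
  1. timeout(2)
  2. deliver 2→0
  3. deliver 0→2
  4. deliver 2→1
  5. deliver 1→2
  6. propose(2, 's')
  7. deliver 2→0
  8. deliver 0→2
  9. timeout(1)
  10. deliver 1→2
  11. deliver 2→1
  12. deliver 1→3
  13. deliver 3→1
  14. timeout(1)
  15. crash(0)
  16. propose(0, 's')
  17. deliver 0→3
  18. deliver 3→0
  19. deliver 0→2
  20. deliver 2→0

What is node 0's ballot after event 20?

1. timeout(2):  <2:cand b6 ->
2. deliver 2→0:  <0:foll b6 ->
3. deliver 0→2:  nop
4. deliver 2→1:  <1:foll b6 ->
5. deliver 1→2:  <2:lead b6 ->
6. propose(2,'s'):  nop
7. deliver 2→0:  <0:foll b6 s>
8. deliver 0→2:  nop
9. timeout(1):  <1:cand b9 ->
10. deliver 1→2:  <2:foll b9 ->
11. deliver 2→1:  nop
12. deliver 1→3:  <3:foll b9 ->
13. deliver 3→1:  nop
14. timeout(1):  <1:cand b13 ->
15. crash(0):  <0:✗foll b6 s>
16. propose(0,'s'):  nop
17. deliver 0→3:  nop
18. deliver 3→0:  nop
19. deliver 0→2:  nop
20. deliver 2→0:  nop

6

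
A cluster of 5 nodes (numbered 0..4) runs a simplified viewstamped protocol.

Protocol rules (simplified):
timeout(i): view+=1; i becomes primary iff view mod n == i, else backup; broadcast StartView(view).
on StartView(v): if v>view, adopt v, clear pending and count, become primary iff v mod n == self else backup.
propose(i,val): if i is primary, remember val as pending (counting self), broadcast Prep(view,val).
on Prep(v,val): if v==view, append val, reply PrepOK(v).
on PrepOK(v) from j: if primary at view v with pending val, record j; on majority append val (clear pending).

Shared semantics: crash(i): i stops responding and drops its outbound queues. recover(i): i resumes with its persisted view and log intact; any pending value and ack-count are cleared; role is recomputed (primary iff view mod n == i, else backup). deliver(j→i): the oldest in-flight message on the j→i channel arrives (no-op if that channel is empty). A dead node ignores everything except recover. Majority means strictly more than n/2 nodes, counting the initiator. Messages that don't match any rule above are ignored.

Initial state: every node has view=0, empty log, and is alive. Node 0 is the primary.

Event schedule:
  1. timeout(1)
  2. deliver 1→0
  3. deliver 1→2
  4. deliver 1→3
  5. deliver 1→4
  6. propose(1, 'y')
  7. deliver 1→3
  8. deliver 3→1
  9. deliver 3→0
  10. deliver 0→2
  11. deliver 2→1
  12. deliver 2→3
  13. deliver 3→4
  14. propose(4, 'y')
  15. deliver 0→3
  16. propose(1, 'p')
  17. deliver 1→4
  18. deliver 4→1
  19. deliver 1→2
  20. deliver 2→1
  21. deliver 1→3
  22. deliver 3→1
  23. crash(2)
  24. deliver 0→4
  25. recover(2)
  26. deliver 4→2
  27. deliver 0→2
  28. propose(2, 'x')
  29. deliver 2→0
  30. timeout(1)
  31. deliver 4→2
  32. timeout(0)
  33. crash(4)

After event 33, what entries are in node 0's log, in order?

after 1 — timeout(1): n1:prim/v1/[-]
after 2 — deliver 1→0: n0:back/v1/[-]
after 3 — deliver 1→2: n2:back/v1/[-]
after 4 — deliver 1→3: n3:back/v1/[-]
after 5 — deliver 1→4: n4:back/v1/[-]
after 6 — propose(1,'y'): ·
after 7 — deliver 1→3: n3:back/v1/[y]
after 8 — deliver 3→1: ·
after 9 — deliver 3→0: ·
after 10 — deliver 0→2: ·
after 11 — deliver 2→1: ·
after 12 — deliver 2→3: ·
after 13 — deliver 3→4: ·
after 14 — propose(4,'y'): ·
after 15 — deliver 0→3: ·
after 16 — propose(1,'p'): ·
after 17 — deliver 1→4: n4:back/v1/[y]
after 18 — deliver 4→1: ·
after 19 — deliver 1→2: n2:back/v1/[y]
after 20 — deliver 2→1: n1:prim/v1/[p]
after 21 — deliver 1→3: n3:back/v1/[y,p]
after 22 — deliver 3→1: ·
after 23 — crash(2): n2:✗back/v1/[y]
after 24 — deliver 0→4: ·
after 25 — recover(2): n2:back/v1/[y]
after 26 — deliver 4→2: ·
after 27 — deliver 0→2: ·
after 28 — propose(2,'x'): ·
after 29 — deliver 2→0: ·
after 30 — timeout(1): n1:back/v2/[p]
after 31 — deliver 4→2: ·
after 32 — timeout(0): n0:back/v2/[-]
after 33 — crash(4): n4:✗back/v1/[y]

empty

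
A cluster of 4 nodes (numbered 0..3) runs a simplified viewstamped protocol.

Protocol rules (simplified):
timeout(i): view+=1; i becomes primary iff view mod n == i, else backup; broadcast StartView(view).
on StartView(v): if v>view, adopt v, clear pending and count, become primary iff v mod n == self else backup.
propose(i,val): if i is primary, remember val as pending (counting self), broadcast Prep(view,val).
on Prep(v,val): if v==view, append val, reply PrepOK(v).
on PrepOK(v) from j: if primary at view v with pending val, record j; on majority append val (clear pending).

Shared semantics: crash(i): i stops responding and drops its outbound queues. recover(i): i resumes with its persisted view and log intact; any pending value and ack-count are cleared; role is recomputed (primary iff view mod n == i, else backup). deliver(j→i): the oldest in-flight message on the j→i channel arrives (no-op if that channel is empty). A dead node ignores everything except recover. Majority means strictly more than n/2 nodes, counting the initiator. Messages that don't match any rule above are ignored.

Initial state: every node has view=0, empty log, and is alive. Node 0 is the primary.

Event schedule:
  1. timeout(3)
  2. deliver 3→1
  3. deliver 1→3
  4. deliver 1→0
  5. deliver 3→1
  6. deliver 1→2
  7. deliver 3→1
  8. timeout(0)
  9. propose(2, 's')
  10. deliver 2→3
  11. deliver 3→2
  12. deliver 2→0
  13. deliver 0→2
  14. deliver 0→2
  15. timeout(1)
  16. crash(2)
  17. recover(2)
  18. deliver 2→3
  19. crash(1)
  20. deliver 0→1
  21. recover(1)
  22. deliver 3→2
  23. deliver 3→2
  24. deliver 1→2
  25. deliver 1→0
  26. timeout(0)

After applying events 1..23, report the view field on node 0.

[1] timeout(3) → N3(back v1 [-])
[2] deliver 3→1 → N1(prim v1 [-])
[3] deliver 1→3 → ∅
[4] deliver 1→0 → ∅
[5] deliver 3→1 → ∅
[6] deliver 1→2 → ∅
[7] deliver 3→1 → ∅
[8] timeout(0) → N0(back v1 [-])
[9] propose(2,'s') → ∅
[10] deliver 2→3 → ∅
[11] deliver 3→2 → N2(back v1 [-])
[12] deliver 2→0 → ∅
[13] deliver 0→2 → ∅
[14] deliver 0→2 → ∅
[15] timeout(1) → N1(back v2 [-])
[16] crash(2) → N2(✗back v1 [-])
[17] recover(2) → N2(back v1 [-])
[18] deliver 2→3 → ∅
[19] crash(1) → N1(✗back v2 [-])
[20] deliver 0→1 → ∅
[21] recover(1) → N1(back v2 [-])
[22] deliver 3→2 → ∅
[23] deliver 3→2 → ∅

1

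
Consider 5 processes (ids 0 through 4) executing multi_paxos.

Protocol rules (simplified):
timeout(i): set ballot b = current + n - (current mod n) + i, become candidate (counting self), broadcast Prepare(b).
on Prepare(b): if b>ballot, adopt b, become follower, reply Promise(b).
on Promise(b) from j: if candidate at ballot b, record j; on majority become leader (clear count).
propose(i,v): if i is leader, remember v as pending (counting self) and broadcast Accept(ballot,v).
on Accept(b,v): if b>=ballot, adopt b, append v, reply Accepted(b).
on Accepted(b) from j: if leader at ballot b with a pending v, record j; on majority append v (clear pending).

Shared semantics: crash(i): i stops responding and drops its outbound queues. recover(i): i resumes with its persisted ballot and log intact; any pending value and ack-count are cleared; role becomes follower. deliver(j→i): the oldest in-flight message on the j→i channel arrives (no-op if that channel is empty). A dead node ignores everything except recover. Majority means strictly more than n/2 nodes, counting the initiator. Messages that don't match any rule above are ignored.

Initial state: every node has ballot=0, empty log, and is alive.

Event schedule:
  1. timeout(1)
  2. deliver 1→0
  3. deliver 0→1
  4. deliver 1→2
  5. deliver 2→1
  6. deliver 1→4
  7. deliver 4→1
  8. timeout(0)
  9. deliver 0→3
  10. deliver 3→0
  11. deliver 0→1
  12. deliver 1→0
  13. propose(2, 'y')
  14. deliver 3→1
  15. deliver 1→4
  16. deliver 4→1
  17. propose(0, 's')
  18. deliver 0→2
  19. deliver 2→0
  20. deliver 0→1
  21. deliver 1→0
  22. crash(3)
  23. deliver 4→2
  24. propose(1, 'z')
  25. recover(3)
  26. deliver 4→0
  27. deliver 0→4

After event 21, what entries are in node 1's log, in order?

s

after 1 — timeout(1): n1:cand/b6/[-]
after 2 — deliver 1→0: n0:foll/b6/[-]
after 3 — deliver 0→1: ·
after 4 — deliver 1→2: n2:foll/b6/[-]
after 5 — deliver 2→1: n1:lead/b6/[-]
after 6 — deliver 1→4: n4:foll/b6/[-]
after 7 — deliver 4→1: ·
after 8 — timeout(0): n0:cand/b10/[-]
after 9 — deliver 0→3: n3:foll/b10/[-]
after 10 — deliver 3→0: ·
after 11 — deliver 0→1: n1:foll/b10/[-]
after 12 — deliver 1→0: n0:lead/b10/[-]
after 13 — propose(2,'y'): ·
after 14 — deliver 3→1: ·
after 15 — deliver 1→4: ·
after 16 — deliver 4→1: ·
after 17 — propose(0,'s'): ·
after 18 — deliver 0→2: n2:foll/b10/[-]
after 19 — deliver 2→0: ·
after 20 — deliver 0→1: n1:foll/b10/[s]
after 21 — deliver 1→0: ·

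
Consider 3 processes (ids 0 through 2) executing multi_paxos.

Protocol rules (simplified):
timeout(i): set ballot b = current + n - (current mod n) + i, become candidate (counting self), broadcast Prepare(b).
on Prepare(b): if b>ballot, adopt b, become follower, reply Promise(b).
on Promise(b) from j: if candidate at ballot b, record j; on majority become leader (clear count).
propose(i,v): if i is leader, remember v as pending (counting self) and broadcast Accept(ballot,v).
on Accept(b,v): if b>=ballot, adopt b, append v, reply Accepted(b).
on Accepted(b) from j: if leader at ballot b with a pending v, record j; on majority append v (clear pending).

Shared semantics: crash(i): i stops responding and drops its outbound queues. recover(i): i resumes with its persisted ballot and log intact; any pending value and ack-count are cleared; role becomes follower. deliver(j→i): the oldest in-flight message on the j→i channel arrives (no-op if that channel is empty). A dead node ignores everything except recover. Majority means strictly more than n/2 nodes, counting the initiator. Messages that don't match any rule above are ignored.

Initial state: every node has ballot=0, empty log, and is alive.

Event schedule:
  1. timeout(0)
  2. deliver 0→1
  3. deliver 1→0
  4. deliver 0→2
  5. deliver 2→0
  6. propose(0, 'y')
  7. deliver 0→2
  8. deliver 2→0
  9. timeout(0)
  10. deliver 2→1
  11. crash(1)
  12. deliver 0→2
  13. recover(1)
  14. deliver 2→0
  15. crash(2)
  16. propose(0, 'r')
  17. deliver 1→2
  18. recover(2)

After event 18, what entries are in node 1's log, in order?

empty

after 1 — timeout(0): n0:cand/b3/[-]
after 2 — deliver 0→1: n1:foll/b3/[-]
after 3 — deliver 1→0: n0:lead/b3/[-]
after 4 — deliver 0→2: n2:foll/b3/[-]
after 5 — deliver 2→0: ·
after 6 — propose(0,'y'): ·
after 7 — deliver 0→2: n2:foll/b3/[y]
after 8 — deliver 2→0: n0:lead/b3/[y]
after 9 — timeout(0): n0:cand/b6/[y]
after 10 — deliver 2→1: ·
after 11 — crash(1): n1:✗foll/b3/[-]
after 12 — deliver 0→2: n2:foll/b6/[y]
after 13 — recover(1): n1:foll/b3/[-]
after 14 — deliver 2→0: n0:lead/b6/[y]
after 15 — crash(2): n2:✗foll/b6/[y]
after 16 — propose(0,'r'): ·
after 17 — deliver 1→2: ·
after 18 — recover(2): n2:foll/b6/[y]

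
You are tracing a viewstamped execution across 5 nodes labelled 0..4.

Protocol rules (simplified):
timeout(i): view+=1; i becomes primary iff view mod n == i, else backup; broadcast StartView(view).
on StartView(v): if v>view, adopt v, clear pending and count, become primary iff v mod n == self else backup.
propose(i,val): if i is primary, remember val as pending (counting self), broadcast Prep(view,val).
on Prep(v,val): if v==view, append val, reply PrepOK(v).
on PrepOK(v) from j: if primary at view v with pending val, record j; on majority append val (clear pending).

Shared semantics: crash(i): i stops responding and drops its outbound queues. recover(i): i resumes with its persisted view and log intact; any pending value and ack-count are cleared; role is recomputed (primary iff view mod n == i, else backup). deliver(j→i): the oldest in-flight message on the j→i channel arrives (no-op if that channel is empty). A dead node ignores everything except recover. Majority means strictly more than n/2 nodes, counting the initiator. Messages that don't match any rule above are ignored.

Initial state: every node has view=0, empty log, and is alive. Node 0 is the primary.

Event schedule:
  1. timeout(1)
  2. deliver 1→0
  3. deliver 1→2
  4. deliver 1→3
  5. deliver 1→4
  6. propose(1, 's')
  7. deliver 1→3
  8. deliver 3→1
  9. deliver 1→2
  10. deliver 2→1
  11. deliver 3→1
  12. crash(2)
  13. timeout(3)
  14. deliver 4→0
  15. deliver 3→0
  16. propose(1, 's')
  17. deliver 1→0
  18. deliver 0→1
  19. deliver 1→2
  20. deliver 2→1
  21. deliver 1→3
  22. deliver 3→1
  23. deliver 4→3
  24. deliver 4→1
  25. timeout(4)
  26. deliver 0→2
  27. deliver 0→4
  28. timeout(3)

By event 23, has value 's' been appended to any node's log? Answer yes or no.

after 1 — timeout(1): n1:prim/v1/[-]
after 2 — deliver 1→0: n0:back/v1/[-]
after 3 — deliver 1→2: n2:back/v1/[-]
after 4 — deliver 1→3: n3:back/v1/[-]
after 5 — deliver 1→4: n4:back/v1/[-]
after 6 — propose(1,'s'): ·
after 7 — deliver 1→3: n3:back/v1/[s]
after 8 — deliver 3→1: ·
after 9 — deliver 1→2: n2:back/v1/[s]
after 10 — deliver 2→1: n1:prim/v1/[s]
after 11 — deliver 3→1: ·
after 12 — crash(2): n2:✗back/v1/[s]
after 13 — timeout(3): n3:back/v2/[s]
after 14 — deliver 4→0: ·
after 15 — deliver 3→0: n0:back/v2/[-]
after 16 — propose(1,'s'): ·
after 17 — deliver 1→0: ·
after 18 — deliver 0→1: ·
after 19 — deliver 1→2: ·
after 20 — deliver 2→1: ·
after 21 — deliver 1→3: ·
after 22 — deliver 3→1: n1:back/v2/[s]
after 23 — deliver 4→3: ·

yes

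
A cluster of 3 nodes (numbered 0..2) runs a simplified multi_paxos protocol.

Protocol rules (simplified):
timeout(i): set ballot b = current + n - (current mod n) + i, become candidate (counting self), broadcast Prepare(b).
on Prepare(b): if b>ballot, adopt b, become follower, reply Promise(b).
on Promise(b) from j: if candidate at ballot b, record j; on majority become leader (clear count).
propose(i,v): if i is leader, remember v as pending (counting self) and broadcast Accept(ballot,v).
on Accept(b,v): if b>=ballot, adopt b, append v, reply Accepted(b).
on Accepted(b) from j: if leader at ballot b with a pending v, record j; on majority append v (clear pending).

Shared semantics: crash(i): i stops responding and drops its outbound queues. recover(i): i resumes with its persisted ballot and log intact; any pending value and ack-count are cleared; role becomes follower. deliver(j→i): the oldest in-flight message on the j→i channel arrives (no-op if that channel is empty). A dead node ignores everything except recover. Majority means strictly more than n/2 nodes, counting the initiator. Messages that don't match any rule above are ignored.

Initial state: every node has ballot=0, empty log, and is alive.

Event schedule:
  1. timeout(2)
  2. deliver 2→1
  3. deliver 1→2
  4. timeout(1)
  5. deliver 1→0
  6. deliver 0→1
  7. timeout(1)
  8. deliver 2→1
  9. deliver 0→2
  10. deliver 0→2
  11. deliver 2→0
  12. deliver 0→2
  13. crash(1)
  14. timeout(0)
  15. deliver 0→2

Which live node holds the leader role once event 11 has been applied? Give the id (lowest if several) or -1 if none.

[1] timeout(2) → N2(cand b5 [-])
[2] deliver 2→1 → N1(foll b5 [-])
[3] deliver 1→2 → N2(lead b5 [-])
[4] timeout(1) → N1(cand b7 [-])
[5] deliver 1→0 → N0(foll b7 [-])
[6] deliver 0→1 → N1(lead b7 [-])
[7] timeout(1) → N1(cand b10 [-])
[8] deliver 2→1 → ∅
[9] deliver 0→2 → ∅
[10] deliver 0→2 → ∅
[11] deliver 2→0 → ∅

2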